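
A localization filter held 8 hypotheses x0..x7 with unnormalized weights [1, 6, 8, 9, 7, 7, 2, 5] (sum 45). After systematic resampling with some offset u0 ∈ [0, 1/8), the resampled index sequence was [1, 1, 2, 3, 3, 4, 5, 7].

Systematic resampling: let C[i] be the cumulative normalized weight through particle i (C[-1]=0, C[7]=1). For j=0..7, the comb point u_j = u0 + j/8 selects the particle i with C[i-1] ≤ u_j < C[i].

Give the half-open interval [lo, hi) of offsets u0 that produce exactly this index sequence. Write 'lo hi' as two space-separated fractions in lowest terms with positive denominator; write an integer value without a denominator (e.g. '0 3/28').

1/45 11/360

C = [1/45, 7/45, 1/3, 8/15, 31/45, 38/45, 8/9, 1]
j=0 picked index 1: u0 ∈ [1/45, 7/45)
j=1 picked index 1: u0 ∈ [-37/360, 11/360)
j=2 picked index 2: u0 ∈ [-17/180, 1/12)
j=3 picked index 3: u0 ∈ [-1/24, 19/120)
j=4 picked index 3: u0 ∈ [-1/6, 1/30)
j=5 picked index 4: u0 ∈ [-11/120, 23/360)
j=6 picked index 5: u0 ∈ [-11/180, 17/180)
j=7 picked index 7: u0 ∈ [1/72, 1/8)
intersection: [1/45, 11/360)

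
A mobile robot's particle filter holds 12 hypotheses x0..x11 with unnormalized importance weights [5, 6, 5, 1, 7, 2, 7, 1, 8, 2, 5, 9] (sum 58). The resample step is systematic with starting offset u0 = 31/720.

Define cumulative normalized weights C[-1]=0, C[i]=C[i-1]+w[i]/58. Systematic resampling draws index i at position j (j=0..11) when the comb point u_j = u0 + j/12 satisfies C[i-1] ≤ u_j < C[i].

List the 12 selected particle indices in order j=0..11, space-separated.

C = [5/58, 11/58, 8/29, 17/58, 12/29, 13/29, 33/58, 17/29, 21/29, 22/29, 49/58, 1]
j=0: u_0=31/720 ∈ [0, 5/58) → index 0
j=1: u_1=91/720 ∈ [5/58, 11/58) → index 1
j=2: u_2=151/720 ∈ [11/58, 8/29) → index 2
j=3: u_3=211/720 ∈ [8/29, 17/58) → index 3
j=4: u_4=271/720 ∈ [17/58, 12/29) → index 4
j=5: u_5=331/720 ∈ [13/29, 33/58) → index 6
j=6: u_6=391/720 ∈ [13/29, 33/58) → index 6
j=7: u_7=451/720 ∈ [17/29, 21/29) → index 8
j=8: u_8=511/720 ∈ [17/29, 21/29) → index 8
j=9: u_9=571/720 ∈ [22/29, 49/58) → index 10
j=10: u_10=631/720 ∈ [49/58, 1) → index 11
j=11: u_11=691/720 ∈ [49/58, 1) → index 11

0 1 2 3 4 6 6 8 8 10 11 11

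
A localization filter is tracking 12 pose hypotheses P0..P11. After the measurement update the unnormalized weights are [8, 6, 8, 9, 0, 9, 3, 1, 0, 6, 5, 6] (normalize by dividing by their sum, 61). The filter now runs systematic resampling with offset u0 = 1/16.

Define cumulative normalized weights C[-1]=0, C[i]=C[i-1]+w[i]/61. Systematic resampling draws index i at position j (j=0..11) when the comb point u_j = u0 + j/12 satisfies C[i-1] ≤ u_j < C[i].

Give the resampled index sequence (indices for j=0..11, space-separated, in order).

C = [8/61, 14/61, 22/61, 31/61, 31/61, 40/61, 43/61, 44/61, 44/61, 50/61, 55/61, 1]
j=0: u_0=1/16 ∈ [0, 8/61) → index 0
j=1: u_1=7/48 ∈ [8/61, 14/61) → index 1
j=2: u_2=11/48 ∈ [8/61, 14/61) → index 1
j=3: u_3=5/16 ∈ [14/61, 22/61) → index 2
j=4: u_4=19/48 ∈ [22/61, 31/61) → index 3
j=5: u_5=23/48 ∈ [22/61, 31/61) → index 3
j=6: u_6=9/16 ∈ [31/61, 40/61) → index 5
j=7: u_7=31/48 ∈ [31/61, 40/61) → index 5
j=8: u_8=35/48 ∈ [44/61, 50/61) → index 9
j=9: u_9=13/16 ∈ [44/61, 50/61) → index 9
j=10: u_10=43/48 ∈ [50/61, 55/61) → index 10
j=11: u_11=47/48 ∈ [55/61, 1) → index 11

0 1 1 2 3 3 5 5 9 9 10 11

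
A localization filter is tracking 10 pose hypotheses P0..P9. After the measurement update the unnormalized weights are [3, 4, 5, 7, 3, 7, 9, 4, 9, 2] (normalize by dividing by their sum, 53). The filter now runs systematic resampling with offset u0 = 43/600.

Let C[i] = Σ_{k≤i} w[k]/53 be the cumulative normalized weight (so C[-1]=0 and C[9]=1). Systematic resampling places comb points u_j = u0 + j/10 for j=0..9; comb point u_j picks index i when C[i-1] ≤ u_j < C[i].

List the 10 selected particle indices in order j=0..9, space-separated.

1 2 3 4 5 6 6 7 8 9

C = [3/53, 7/53, 12/53, 19/53, 22/53, 29/53, 38/53, 42/53, 51/53, 1]
j=0: u_0=43/600 ∈ [3/53, 7/53) → index 1
j=1: u_1=103/600 ∈ [7/53, 12/53) → index 2
j=2: u_2=163/600 ∈ [12/53, 19/53) → index 3
j=3: u_3=223/600 ∈ [19/53, 22/53) → index 4
j=4: u_4=283/600 ∈ [22/53, 29/53) → index 5
j=5: u_5=343/600 ∈ [29/53, 38/53) → index 6
j=6: u_6=403/600 ∈ [29/53, 38/53) → index 6
j=7: u_7=463/600 ∈ [38/53, 42/53) → index 7
j=8: u_8=523/600 ∈ [42/53, 51/53) → index 8
j=9: u_9=583/600 ∈ [51/53, 1) → index 9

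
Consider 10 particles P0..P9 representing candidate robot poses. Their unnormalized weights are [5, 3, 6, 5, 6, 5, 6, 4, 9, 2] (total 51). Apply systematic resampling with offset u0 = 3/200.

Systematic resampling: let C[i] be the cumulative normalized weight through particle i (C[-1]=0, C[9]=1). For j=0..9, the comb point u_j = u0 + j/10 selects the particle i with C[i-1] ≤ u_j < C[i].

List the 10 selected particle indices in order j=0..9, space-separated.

C = [5/51, 8/51, 14/51, 19/51, 25/51, 10/17, 12/17, 40/51, 49/51, 1]
j=0: u_0=3/200 ∈ [0, 5/51) → index 0
j=1: u_1=23/200 ∈ [5/51, 8/51) → index 1
j=2: u_2=43/200 ∈ [8/51, 14/51) → index 2
j=3: u_3=63/200 ∈ [14/51, 19/51) → index 3
j=4: u_4=83/200 ∈ [19/51, 25/51) → index 4
j=5: u_5=103/200 ∈ [25/51, 10/17) → index 5
j=6: u_6=123/200 ∈ [10/17, 12/17) → index 6
j=7: u_7=143/200 ∈ [12/17, 40/51) → index 7
j=8: u_8=163/200 ∈ [40/51, 49/51) → index 8
j=9: u_9=183/200 ∈ [40/51, 49/51) → index 8

0 1 2 3 4 5 6 7 8 8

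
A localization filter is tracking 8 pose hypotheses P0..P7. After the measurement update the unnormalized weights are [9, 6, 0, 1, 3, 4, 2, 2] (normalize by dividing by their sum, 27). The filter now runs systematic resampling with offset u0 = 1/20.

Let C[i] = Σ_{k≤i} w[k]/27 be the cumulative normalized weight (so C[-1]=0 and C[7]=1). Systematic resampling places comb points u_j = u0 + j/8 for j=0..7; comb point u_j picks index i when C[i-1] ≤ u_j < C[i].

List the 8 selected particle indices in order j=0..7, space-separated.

0 0 0 1 1 4 5 6

C = [1/3, 5/9, 5/9, 16/27, 19/27, 23/27, 25/27, 1]
j=0: u_0=1/20 ∈ [0, 1/3) → index 0
j=1: u_1=7/40 ∈ [0, 1/3) → index 0
j=2: u_2=3/10 ∈ [0, 1/3) → index 0
j=3: u_3=17/40 ∈ [1/3, 5/9) → index 1
j=4: u_4=11/20 ∈ [1/3, 5/9) → index 1
j=5: u_5=27/40 ∈ [16/27, 19/27) → index 4
j=6: u_6=4/5 ∈ [19/27, 23/27) → index 5
j=7: u_7=37/40 ∈ [23/27, 25/27) → index 6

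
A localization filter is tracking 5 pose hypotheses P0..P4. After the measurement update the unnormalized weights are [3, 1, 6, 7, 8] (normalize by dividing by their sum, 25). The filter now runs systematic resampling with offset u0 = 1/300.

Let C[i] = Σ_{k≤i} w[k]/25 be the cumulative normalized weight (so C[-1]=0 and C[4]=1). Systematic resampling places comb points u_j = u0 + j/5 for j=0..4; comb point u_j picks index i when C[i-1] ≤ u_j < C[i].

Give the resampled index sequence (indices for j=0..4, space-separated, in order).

C = [3/25, 4/25, 2/5, 17/25, 1]
j=0: u_0=1/300 ∈ [0, 3/25) → index 0
j=1: u_1=61/300 ∈ [4/25, 2/5) → index 2
j=2: u_2=121/300 ∈ [2/5, 17/25) → index 3
j=3: u_3=181/300 ∈ [2/5, 17/25) → index 3
j=4: u_4=241/300 ∈ [17/25, 1) → index 4

0 2 3 3 4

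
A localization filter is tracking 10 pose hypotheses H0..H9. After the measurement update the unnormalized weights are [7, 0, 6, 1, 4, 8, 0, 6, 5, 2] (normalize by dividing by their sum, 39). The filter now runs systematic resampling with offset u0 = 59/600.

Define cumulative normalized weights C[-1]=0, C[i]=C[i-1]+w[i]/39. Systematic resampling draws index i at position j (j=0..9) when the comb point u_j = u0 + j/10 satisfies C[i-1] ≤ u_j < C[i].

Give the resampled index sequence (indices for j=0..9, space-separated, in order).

0 2 2 4 5 5 7 7 8 9

C = [7/39, 7/39, 1/3, 14/39, 6/13, 2/3, 2/3, 32/39, 37/39, 1]
j=0: u_0=59/600 ∈ [0, 7/39) → index 0
j=1: u_1=119/600 ∈ [7/39, 1/3) → index 2
j=2: u_2=179/600 ∈ [7/39, 1/3) → index 2
j=3: u_3=239/600 ∈ [14/39, 6/13) → index 4
j=4: u_4=299/600 ∈ [6/13, 2/3) → index 5
j=5: u_5=359/600 ∈ [6/13, 2/3) → index 5
j=6: u_6=419/600 ∈ [2/3, 32/39) → index 7
j=7: u_7=479/600 ∈ [2/3, 32/39) → index 7
j=8: u_8=539/600 ∈ [32/39, 37/39) → index 8
j=9: u_9=599/600 ∈ [37/39, 1) → index 9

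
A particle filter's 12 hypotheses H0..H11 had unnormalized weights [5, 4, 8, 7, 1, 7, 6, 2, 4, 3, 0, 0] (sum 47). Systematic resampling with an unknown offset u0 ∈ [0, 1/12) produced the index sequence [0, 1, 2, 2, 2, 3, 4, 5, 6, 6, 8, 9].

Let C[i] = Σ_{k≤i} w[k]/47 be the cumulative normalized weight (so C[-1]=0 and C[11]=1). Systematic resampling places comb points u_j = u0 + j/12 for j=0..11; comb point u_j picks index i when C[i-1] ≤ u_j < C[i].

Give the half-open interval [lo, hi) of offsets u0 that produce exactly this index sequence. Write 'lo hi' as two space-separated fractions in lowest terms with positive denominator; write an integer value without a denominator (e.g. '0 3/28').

7/282 4/141

C = [5/47, 9/47, 17/47, 24/47, 25/47, 32/47, 38/47, 40/47, 44/47, 1, 1, 1]
j=0 picked index 0: u0 ∈ [0, 5/47)
j=1 picked index 1: u0 ∈ [13/564, 61/564)
j=2 picked index 2: u0 ∈ [7/282, 55/282)
j=3 picked index 2: u0 ∈ [-11/188, 21/188)
j=4 picked index 2: u0 ∈ [-20/141, 4/141)
j=5 picked index 3: u0 ∈ [-31/564, 53/564)
j=6 picked index 4: u0 ∈ [1/94, 3/94)
j=7 picked index 5: u0 ∈ [-29/564, 55/564)
j=8 picked index 6: u0 ∈ [2/141, 20/141)
j=9 picked index 6: u0 ∈ [-13/188, 11/188)
j=10 picked index 8: u0 ∈ [5/282, 29/282)
j=11 picked index 9: u0 ∈ [11/564, 1/12)
intersection: [7/282, 4/141)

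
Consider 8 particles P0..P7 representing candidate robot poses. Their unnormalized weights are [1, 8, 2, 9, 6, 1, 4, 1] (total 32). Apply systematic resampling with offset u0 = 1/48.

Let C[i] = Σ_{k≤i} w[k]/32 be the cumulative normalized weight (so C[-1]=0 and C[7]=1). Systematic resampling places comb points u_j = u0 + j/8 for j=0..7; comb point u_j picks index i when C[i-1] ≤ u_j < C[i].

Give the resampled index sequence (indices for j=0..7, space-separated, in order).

C = [1/32, 9/32, 11/32, 5/8, 13/16, 27/32, 31/32, 1]
j=0: u_0=1/48 ∈ [0, 1/32) → index 0
j=1: u_1=7/48 ∈ [1/32, 9/32) → index 1
j=2: u_2=13/48 ∈ [1/32, 9/32) → index 1
j=3: u_3=19/48 ∈ [11/32, 5/8) → index 3
j=4: u_4=25/48 ∈ [11/32, 5/8) → index 3
j=5: u_5=31/48 ∈ [5/8, 13/16) → index 4
j=6: u_6=37/48 ∈ [5/8, 13/16) → index 4
j=7: u_7=43/48 ∈ [27/32, 31/32) → index 6

0 1 1 3 3 4 4 6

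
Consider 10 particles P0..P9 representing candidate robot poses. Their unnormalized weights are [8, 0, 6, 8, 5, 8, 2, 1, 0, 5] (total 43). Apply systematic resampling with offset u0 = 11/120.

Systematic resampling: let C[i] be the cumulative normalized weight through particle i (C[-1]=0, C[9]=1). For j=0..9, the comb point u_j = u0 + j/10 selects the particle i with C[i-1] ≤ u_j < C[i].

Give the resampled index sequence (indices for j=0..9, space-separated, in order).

0 2 2 3 3 4 5 5 9 9

C = [8/43, 8/43, 14/43, 22/43, 27/43, 35/43, 37/43, 38/43, 38/43, 1]
j=0: u_0=11/120 ∈ [0, 8/43) → index 0
j=1: u_1=23/120 ∈ [8/43, 14/43) → index 2
j=2: u_2=7/24 ∈ [8/43, 14/43) → index 2
j=3: u_3=47/120 ∈ [14/43, 22/43) → index 3
j=4: u_4=59/120 ∈ [14/43, 22/43) → index 3
j=5: u_5=71/120 ∈ [22/43, 27/43) → index 4
j=6: u_6=83/120 ∈ [27/43, 35/43) → index 5
j=7: u_7=19/24 ∈ [27/43, 35/43) → index 5
j=8: u_8=107/120 ∈ [38/43, 1) → index 9
j=9: u_9=119/120 ∈ [38/43, 1) → index 9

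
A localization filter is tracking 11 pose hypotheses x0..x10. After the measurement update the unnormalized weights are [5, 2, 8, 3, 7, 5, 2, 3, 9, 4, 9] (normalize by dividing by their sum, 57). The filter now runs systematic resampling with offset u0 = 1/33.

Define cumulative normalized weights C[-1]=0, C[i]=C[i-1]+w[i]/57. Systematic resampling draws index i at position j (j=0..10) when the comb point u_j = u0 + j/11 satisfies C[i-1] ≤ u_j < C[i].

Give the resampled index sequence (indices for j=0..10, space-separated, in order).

0 1 2 3 4 5 7 8 8 10 10

C = [5/57, 7/57, 5/19, 6/19, 25/57, 10/19, 32/57, 35/57, 44/57, 16/19, 1]
j=0: u_0=1/33 ∈ [0, 5/57) → index 0
j=1: u_1=4/33 ∈ [5/57, 7/57) → index 1
j=2: u_2=7/33 ∈ [7/57, 5/19) → index 2
j=3: u_3=10/33 ∈ [5/19, 6/19) → index 3
j=4: u_4=13/33 ∈ [6/19, 25/57) → index 4
j=5: u_5=16/33 ∈ [25/57, 10/19) → index 5
j=6: u_6=19/33 ∈ [32/57, 35/57) → index 7
j=7: u_7=2/3 ∈ [35/57, 44/57) → index 8
j=8: u_8=25/33 ∈ [35/57, 44/57) → index 8
j=9: u_9=28/33 ∈ [16/19, 1) → index 10
j=10: u_10=31/33 ∈ [16/19, 1) → index 10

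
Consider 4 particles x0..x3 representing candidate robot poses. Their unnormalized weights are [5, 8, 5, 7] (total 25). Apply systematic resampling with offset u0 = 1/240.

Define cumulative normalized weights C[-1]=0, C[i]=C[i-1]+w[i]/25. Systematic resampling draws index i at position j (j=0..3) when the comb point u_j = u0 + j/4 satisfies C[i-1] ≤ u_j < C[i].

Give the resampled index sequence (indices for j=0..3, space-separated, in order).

0 1 1 3

C = [1/5, 13/25, 18/25, 1]
j=0: u_0=1/240 ∈ [0, 1/5) → index 0
j=1: u_1=61/240 ∈ [1/5, 13/25) → index 1
j=2: u_2=121/240 ∈ [1/5, 13/25) → index 1
j=3: u_3=181/240 ∈ [18/25, 1) → index 3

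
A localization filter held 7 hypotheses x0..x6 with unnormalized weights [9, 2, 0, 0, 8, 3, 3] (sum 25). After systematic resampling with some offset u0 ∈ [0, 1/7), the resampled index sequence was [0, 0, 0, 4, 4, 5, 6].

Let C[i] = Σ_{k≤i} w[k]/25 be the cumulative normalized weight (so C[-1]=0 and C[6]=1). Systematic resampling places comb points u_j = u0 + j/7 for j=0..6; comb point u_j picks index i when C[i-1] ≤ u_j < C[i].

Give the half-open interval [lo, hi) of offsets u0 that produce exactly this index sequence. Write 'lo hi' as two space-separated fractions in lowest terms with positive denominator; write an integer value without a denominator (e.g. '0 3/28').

C = [9/25, 11/25, 11/25, 11/25, 19/25, 22/25, 1]
j=0 picked index 0: u0 ∈ [0, 9/25)
j=1 picked index 0: u0 ∈ [-1/7, 38/175)
j=2 picked index 0: u0 ∈ [-2/7, 13/175)
j=3 picked index 4: u0 ∈ [2/175, 58/175)
j=4 picked index 4: u0 ∈ [-23/175, 33/175)
j=5 picked index 5: u0 ∈ [8/175, 29/175)
j=6 picked index 6: u0 ∈ [4/175, 1/7)
intersection: [8/175, 13/175)

8/175 13/175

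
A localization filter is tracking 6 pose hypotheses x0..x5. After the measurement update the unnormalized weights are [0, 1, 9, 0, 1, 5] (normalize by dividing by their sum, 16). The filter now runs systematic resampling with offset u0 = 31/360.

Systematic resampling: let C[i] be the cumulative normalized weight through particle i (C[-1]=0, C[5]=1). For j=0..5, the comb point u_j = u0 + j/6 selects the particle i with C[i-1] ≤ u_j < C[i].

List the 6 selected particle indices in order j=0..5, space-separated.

C = [0, 1/16, 5/8, 5/8, 11/16, 1]
j=0: u_0=31/360 ∈ [1/16, 5/8) → index 2
j=1: u_1=91/360 ∈ [1/16, 5/8) → index 2
j=2: u_2=151/360 ∈ [1/16, 5/8) → index 2
j=3: u_3=211/360 ∈ [1/16, 5/8) → index 2
j=4: u_4=271/360 ∈ [11/16, 1) → index 5
j=5: u_5=331/360 ∈ [11/16, 1) → index 5

2 2 2 2 5 5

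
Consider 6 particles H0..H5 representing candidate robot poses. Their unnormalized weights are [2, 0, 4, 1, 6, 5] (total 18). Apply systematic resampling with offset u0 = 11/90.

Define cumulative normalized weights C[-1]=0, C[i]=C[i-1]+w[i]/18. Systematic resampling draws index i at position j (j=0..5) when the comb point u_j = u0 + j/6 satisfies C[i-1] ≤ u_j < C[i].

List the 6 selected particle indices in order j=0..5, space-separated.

2 2 4 4 5 5

C = [1/9, 1/9, 1/3, 7/18, 13/18, 1]
j=0: u_0=11/90 ∈ [1/9, 1/3) → index 2
j=1: u_1=13/45 ∈ [1/9, 1/3) → index 2
j=2: u_2=41/90 ∈ [7/18, 13/18) → index 4
j=3: u_3=28/45 ∈ [7/18, 13/18) → index 4
j=4: u_4=71/90 ∈ [13/18, 1) → index 5
j=5: u_5=43/45 ∈ [13/18, 1) → index 5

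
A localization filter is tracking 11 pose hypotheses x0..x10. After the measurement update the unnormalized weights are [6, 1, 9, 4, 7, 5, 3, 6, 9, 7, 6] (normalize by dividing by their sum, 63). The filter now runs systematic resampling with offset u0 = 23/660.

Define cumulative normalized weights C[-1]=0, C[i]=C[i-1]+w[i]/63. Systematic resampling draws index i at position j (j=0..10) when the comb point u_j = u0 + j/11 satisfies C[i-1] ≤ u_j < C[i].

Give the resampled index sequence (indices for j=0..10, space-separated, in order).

0 2 2 3 4 5 7 8 8 9 10

C = [2/21, 1/9, 16/63, 20/63, 3/7, 32/63, 5/9, 41/63, 50/63, 19/21, 1]
j=0: u_0=23/660 ∈ [0, 2/21) → index 0
j=1: u_1=83/660 ∈ [1/9, 16/63) → index 2
j=2: u_2=13/60 ∈ [1/9, 16/63) → index 2
j=3: u_3=203/660 ∈ [16/63, 20/63) → index 3
j=4: u_4=263/660 ∈ [20/63, 3/7) → index 4
j=5: u_5=323/660 ∈ [3/7, 32/63) → index 5
j=6: u_6=383/660 ∈ [5/9, 41/63) → index 7
j=7: u_7=443/660 ∈ [41/63, 50/63) → index 8
j=8: u_8=503/660 ∈ [41/63, 50/63) → index 8
j=9: u_9=563/660 ∈ [50/63, 19/21) → index 9
j=10: u_10=623/660 ∈ [19/21, 1) → index 10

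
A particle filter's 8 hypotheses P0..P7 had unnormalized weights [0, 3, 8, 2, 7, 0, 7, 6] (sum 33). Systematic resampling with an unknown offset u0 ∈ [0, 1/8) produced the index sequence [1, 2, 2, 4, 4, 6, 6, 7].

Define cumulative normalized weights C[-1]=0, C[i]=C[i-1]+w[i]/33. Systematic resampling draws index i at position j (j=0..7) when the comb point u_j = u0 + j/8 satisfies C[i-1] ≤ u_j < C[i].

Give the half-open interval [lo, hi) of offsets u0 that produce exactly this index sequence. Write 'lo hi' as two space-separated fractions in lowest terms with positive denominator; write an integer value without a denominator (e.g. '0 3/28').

C = [0, 1/11, 1/3, 13/33, 20/33, 20/33, 9/11, 1]
j=0 picked index 1: u0 ∈ [0, 1/11)
j=1 picked index 2: u0 ∈ [-3/88, 5/24)
j=2 picked index 2: u0 ∈ [-7/44, 1/12)
j=3 picked index 4: u0 ∈ [5/264, 61/264)
j=4 picked index 4: u0 ∈ [-7/66, 7/66)
j=5 picked index 6: u0 ∈ [-5/264, 17/88)
j=6 picked index 6: u0 ∈ [-19/132, 3/44)
j=7 picked index 7: u0 ∈ [-5/88, 1/8)
intersection: [5/264, 3/44)

5/264 3/44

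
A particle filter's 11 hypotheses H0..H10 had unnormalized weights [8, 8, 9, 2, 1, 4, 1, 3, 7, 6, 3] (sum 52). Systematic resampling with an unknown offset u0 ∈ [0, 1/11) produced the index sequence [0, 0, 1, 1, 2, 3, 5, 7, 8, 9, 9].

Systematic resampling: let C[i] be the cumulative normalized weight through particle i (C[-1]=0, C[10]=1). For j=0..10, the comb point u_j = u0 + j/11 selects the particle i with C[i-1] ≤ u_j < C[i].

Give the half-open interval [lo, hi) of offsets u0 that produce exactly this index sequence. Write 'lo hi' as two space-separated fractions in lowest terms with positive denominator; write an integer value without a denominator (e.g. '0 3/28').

C = [2/13, 4/13, 25/52, 27/52, 7/13, 8/13, 33/52, 9/13, 43/52, 49/52, 1]
j=0 picked index 0: u0 ∈ [0, 2/13)
j=1 picked index 0: u0 ∈ [-1/11, 9/143)
j=2 picked index 1: u0 ∈ [-4/143, 18/143)
j=3 picked index 1: u0 ∈ [-17/143, 5/143)
j=4 picked index 2: u0 ∈ [-8/143, 67/572)
j=5 picked index 3: u0 ∈ [15/572, 37/572)
j=6 picked index 5: u0 ∈ [-1/143, 10/143)
j=7 picked index 7: u0 ∈ [-1/572, 8/143)
j=8 picked index 8: u0 ∈ [-5/143, 57/572)
j=9 picked index 9: u0 ∈ [5/572, 71/572)
j=10 picked index 9: u0 ∈ [-47/572, 19/572)
intersection: [15/572, 19/572)

15/572 19/572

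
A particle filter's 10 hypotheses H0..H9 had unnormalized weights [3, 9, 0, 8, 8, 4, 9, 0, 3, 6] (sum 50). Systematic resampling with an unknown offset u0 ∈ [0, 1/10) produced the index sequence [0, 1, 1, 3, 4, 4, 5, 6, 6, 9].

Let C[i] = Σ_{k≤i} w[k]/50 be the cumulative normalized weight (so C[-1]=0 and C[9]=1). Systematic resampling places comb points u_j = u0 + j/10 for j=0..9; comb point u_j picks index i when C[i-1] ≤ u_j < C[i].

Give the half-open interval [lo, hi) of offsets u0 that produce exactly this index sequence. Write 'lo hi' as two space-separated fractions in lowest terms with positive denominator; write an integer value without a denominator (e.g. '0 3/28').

0 1/50

C = [3/50, 6/25, 6/25, 2/5, 14/25, 16/25, 41/50, 41/50, 22/25, 1]
j=0 picked index 0: u0 ∈ [0, 3/50)
j=1 picked index 1: u0 ∈ [-1/25, 7/50)
j=2 picked index 1: u0 ∈ [-7/50, 1/25)
j=3 picked index 3: u0 ∈ [-3/50, 1/10)
j=4 picked index 4: u0 ∈ [0, 4/25)
j=5 picked index 4: u0 ∈ [-1/10, 3/50)
j=6 picked index 5: u0 ∈ [-1/25, 1/25)
j=7 picked index 6: u0 ∈ [-3/50, 3/25)
j=8 picked index 6: u0 ∈ [-4/25, 1/50)
j=9 picked index 9: u0 ∈ [-1/50, 1/10)
intersection: [0, 1/50)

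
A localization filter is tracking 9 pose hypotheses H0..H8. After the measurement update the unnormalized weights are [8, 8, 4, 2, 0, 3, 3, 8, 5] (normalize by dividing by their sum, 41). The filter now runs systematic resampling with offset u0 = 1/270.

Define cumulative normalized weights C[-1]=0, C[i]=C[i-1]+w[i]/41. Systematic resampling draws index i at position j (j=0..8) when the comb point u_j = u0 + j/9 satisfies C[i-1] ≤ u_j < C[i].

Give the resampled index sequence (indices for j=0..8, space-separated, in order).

C = [8/41, 16/41, 20/41, 22/41, 22/41, 25/41, 28/41, 36/41, 1]
j=0: u_0=1/270 ∈ [0, 8/41) → index 0
j=1: u_1=31/270 ∈ [0, 8/41) → index 0
j=2: u_2=61/270 ∈ [8/41, 16/41) → index 1
j=3: u_3=91/270 ∈ [8/41, 16/41) → index 1
j=4: u_4=121/270 ∈ [16/41, 20/41) → index 2
j=5: u_5=151/270 ∈ [22/41, 25/41) → index 5
j=6: u_6=181/270 ∈ [25/41, 28/41) → index 6
j=7: u_7=211/270 ∈ [28/41, 36/41) → index 7
j=8: u_8=241/270 ∈ [36/41, 1) → index 8

0 0 1 1 2 5 6 7 8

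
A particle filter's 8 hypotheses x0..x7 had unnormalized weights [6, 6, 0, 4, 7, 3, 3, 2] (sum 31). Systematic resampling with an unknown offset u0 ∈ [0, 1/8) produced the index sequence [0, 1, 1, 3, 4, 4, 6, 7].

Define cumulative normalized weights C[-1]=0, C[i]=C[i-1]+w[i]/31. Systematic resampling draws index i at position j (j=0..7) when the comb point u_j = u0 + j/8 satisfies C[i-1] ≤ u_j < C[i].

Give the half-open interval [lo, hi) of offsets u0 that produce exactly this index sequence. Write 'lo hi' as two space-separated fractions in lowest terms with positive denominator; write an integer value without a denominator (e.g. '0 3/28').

C = [6/31, 12/31, 12/31, 16/31, 23/31, 26/31, 29/31, 1]
j=0 picked index 0: u0 ∈ [0, 6/31)
j=1 picked index 1: u0 ∈ [17/248, 65/248)
j=2 picked index 1: u0 ∈ [-7/124, 17/124)
j=3 picked index 3: u0 ∈ [3/248, 35/248)
j=4 picked index 4: u0 ∈ [1/62, 15/62)
j=5 picked index 4: u0 ∈ [-27/248, 29/248)
j=6 picked index 6: u0 ∈ [11/124, 23/124)
j=7 picked index 7: u0 ∈ [15/248, 1/8)
intersection: [11/124, 29/248)

11/124 29/248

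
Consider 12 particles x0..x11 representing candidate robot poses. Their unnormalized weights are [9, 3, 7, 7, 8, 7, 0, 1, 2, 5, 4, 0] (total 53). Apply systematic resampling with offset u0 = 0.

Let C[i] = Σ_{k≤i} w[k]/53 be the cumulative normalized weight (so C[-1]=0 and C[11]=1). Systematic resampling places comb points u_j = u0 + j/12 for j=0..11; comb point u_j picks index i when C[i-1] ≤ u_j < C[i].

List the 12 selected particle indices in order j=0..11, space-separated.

0 0 0 2 2 3 4 4 5 5 9 9

C = [9/53, 12/53, 19/53, 26/53, 34/53, 41/53, 41/53, 42/53, 44/53, 49/53, 1, 1]
j=0: u_0=0 ∈ [0, 9/53) → index 0
j=1: u_1=1/12 ∈ [0, 9/53) → index 0
j=2: u_2=1/6 ∈ [0, 9/53) → index 0
j=3: u_3=1/4 ∈ [12/53, 19/53) → index 2
j=4: u_4=1/3 ∈ [12/53, 19/53) → index 2
j=5: u_5=5/12 ∈ [19/53, 26/53) → index 3
j=6: u_6=1/2 ∈ [26/53, 34/53) → index 4
j=7: u_7=7/12 ∈ [26/53, 34/53) → index 4
j=8: u_8=2/3 ∈ [34/53, 41/53) → index 5
j=9: u_9=3/4 ∈ [34/53, 41/53) → index 5
j=10: u_10=5/6 ∈ [44/53, 49/53) → index 9
j=11: u_11=11/12 ∈ [44/53, 49/53) → index 9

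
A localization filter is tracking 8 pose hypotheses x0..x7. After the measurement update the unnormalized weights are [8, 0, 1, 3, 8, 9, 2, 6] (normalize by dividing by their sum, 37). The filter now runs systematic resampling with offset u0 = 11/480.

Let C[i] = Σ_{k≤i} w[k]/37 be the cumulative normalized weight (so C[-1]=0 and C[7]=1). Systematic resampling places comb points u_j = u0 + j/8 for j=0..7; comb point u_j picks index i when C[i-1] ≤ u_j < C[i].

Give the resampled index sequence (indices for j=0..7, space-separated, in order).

C = [8/37, 8/37, 9/37, 12/37, 20/37, 29/37, 31/37, 1]
j=0: u_0=11/480 ∈ [0, 8/37) → index 0
j=1: u_1=71/480 ∈ [0, 8/37) → index 0
j=2: u_2=131/480 ∈ [9/37, 12/37) → index 3
j=3: u_3=191/480 ∈ [12/37, 20/37) → index 4
j=4: u_4=251/480 ∈ [12/37, 20/37) → index 4
j=5: u_5=311/480 ∈ [20/37, 29/37) → index 5
j=6: u_6=371/480 ∈ [20/37, 29/37) → index 5
j=7: u_7=431/480 ∈ [31/37, 1) → index 7

0 0 3 4 4 5 5 7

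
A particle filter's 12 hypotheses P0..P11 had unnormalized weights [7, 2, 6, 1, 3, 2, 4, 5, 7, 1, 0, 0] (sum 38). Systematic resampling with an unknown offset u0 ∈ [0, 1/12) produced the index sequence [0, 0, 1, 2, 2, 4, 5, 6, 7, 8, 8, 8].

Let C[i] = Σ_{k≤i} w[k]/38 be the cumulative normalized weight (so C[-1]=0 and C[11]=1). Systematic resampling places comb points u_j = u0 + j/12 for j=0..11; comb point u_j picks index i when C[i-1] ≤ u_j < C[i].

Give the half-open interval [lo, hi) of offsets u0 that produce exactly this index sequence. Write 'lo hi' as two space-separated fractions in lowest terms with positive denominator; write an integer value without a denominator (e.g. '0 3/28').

C = [7/38, 9/38, 15/38, 8/19, 1/2, 21/38, 25/38, 15/19, 37/38, 1, 1, 1]
j=0 picked index 0: u0 ∈ [0, 7/38)
j=1 picked index 0: u0 ∈ [-1/12, 23/228)
j=2 picked index 1: u0 ∈ [1/57, 4/57)
j=3 picked index 2: u0 ∈ [-1/76, 11/76)
j=4 picked index 2: u0 ∈ [-11/114, 7/114)
j=5 picked index 4: u0 ∈ [1/228, 1/12)
j=6 picked index 5: u0 ∈ [0, 1/19)
j=7 picked index 6: u0 ∈ [-7/228, 17/228)
j=8 picked index 7: u0 ∈ [-1/114, 7/57)
j=9 picked index 8: u0 ∈ [3/76, 17/76)
j=10 picked index 8: u0 ∈ [-5/114, 8/57)
j=11 picked index 8: u0 ∈ [-29/228, 13/228)
intersection: [3/76, 1/19)

3/76 1/19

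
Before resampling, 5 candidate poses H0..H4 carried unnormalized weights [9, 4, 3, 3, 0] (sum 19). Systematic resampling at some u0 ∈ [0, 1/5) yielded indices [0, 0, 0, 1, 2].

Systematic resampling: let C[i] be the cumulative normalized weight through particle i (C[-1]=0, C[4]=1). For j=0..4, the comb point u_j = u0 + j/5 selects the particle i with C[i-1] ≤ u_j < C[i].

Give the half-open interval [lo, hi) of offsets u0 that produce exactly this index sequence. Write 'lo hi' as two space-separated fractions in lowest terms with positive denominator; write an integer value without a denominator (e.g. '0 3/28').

C = [9/19, 13/19, 16/19, 1, 1]
j=0 picked index 0: u0 ∈ [0, 9/19)
j=1 picked index 0: u0 ∈ [-1/5, 26/95)
j=2 picked index 0: u0 ∈ [-2/5, 7/95)
j=3 picked index 1: u0 ∈ [-12/95, 8/95)
j=4 picked index 2: u0 ∈ [-11/95, 4/95)
intersection: [0, 4/95)

0 4/95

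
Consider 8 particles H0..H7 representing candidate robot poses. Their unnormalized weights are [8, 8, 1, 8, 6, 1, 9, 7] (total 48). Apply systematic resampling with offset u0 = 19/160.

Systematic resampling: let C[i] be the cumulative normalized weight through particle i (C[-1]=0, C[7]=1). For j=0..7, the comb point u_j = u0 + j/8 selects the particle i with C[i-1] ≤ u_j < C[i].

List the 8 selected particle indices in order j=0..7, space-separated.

0 1 3 3 4 6 7 7

C = [1/6, 1/3, 17/48, 25/48, 31/48, 2/3, 41/48, 1]
j=0: u_0=19/160 ∈ [0, 1/6) → index 0
j=1: u_1=39/160 ∈ [1/6, 1/3) → index 1
j=2: u_2=59/160 ∈ [17/48, 25/48) → index 3
j=3: u_3=79/160 ∈ [17/48, 25/48) → index 3
j=4: u_4=99/160 ∈ [25/48, 31/48) → index 4
j=5: u_5=119/160 ∈ [2/3, 41/48) → index 6
j=6: u_6=139/160 ∈ [41/48, 1) → index 7
j=7: u_7=159/160 ∈ [41/48, 1) → index 7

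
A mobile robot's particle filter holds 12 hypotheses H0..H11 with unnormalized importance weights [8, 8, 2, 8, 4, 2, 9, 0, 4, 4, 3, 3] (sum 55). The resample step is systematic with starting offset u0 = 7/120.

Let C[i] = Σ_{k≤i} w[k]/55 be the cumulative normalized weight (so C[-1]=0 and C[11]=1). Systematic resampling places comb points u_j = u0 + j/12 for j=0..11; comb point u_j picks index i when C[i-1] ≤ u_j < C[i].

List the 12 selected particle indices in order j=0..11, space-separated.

C = [8/55, 16/55, 18/55, 26/55, 6/11, 32/55, 41/55, 41/55, 9/11, 49/55, 52/55, 1]
j=0: u_0=7/120 ∈ [0, 8/55) → index 0
j=1: u_1=17/120 ∈ [0, 8/55) → index 0
j=2: u_2=9/40 ∈ [8/55, 16/55) → index 1
j=3: u_3=37/120 ∈ [16/55, 18/55) → index 2
j=4: u_4=47/120 ∈ [18/55, 26/55) → index 3
j=5: u_5=19/40 ∈ [26/55, 6/11) → index 4
j=6: u_6=67/120 ∈ [6/11, 32/55) → index 5
j=7: u_7=77/120 ∈ [32/55, 41/55) → index 6
j=8: u_8=29/40 ∈ [32/55, 41/55) → index 6
j=9: u_9=97/120 ∈ [41/55, 9/11) → index 8
j=10: u_10=107/120 ∈ [49/55, 52/55) → index 10
j=11: u_11=39/40 ∈ [52/55, 1) → index 11

0 0 1 2 3 4 5 6 6 8 10 11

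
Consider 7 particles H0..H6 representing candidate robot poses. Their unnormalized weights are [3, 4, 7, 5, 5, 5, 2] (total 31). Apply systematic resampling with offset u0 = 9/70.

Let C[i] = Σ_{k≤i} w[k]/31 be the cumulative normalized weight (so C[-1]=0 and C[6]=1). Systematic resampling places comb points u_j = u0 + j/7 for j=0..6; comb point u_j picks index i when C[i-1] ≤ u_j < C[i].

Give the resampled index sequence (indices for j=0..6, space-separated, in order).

C = [3/31, 7/31, 14/31, 19/31, 24/31, 29/31, 1]
j=0: u_0=9/70 ∈ [3/31, 7/31) → index 1
j=1: u_1=19/70 ∈ [7/31, 14/31) → index 2
j=2: u_2=29/70 ∈ [7/31, 14/31) → index 2
j=3: u_3=39/70 ∈ [14/31, 19/31) → index 3
j=4: u_4=7/10 ∈ [19/31, 24/31) → index 4
j=5: u_5=59/70 ∈ [24/31, 29/31) → index 5
j=6: u_6=69/70 ∈ [29/31, 1) → index 6

1 2 2 3 4 5 6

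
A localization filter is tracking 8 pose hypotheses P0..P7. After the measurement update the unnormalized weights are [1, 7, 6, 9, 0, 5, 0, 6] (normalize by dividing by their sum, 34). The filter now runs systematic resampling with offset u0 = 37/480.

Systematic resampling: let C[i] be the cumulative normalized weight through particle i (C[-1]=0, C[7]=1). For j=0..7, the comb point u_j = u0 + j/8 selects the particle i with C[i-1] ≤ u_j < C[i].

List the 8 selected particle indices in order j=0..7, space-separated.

1 1 2 3 3 5 7 7

C = [1/34, 4/17, 7/17, 23/34, 23/34, 14/17, 14/17, 1]
j=0: u_0=37/480 ∈ [1/34, 4/17) → index 1
j=1: u_1=97/480 ∈ [1/34, 4/17) → index 1
j=2: u_2=157/480 ∈ [4/17, 7/17) → index 2
j=3: u_3=217/480 ∈ [7/17, 23/34) → index 3
j=4: u_4=277/480 ∈ [7/17, 23/34) → index 3
j=5: u_5=337/480 ∈ [23/34, 14/17) → index 5
j=6: u_6=397/480 ∈ [14/17, 1) → index 7
j=7: u_7=457/480 ∈ [14/17, 1) → index 7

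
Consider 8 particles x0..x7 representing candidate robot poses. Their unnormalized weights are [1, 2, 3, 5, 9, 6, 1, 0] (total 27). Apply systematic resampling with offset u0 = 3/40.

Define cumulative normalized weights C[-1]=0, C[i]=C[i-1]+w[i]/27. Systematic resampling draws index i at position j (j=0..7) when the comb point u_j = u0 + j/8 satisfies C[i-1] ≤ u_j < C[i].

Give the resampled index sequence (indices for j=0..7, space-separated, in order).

C = [1/27, 1/9, 2/9, 11/27, 20/27, 26/27, 1, 1]
j=0: u_0=3/40 ∈ [1/27, 1/9) → index 1
j=1: u_1=1/5 ∈ [1/9, 2/9) → index 2
j=2: u_2=13/40 ∈ [2/9, 11/27) → index 3
j=3: u_3=9/20 ∈ [11/27, 20/27) → index 4
j=4: u_4=23/40 ∈ [11/27, 20/27) → index 4
j=5: u_5=7/10 ∈ [11/27, 20/27) → index 4
j=6: u_6=33/40 ∈ [20/27, 26/27) → index 5
j=7: u_7=19/20 ∈ [20/27, 26/27) → index 5

1 2 3 4 4 4 5 5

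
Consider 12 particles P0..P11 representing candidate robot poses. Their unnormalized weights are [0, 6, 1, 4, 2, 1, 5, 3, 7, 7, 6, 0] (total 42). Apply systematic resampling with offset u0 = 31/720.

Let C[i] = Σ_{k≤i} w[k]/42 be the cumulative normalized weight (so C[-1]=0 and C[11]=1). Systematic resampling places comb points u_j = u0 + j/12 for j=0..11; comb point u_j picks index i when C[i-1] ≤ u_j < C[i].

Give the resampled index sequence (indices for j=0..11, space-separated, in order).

C = [0, 1/7, 1/6, 11/42, 13/42, 1/3, 19/42, 11/21, 29/42, 6/7, 1, 1]
j=0: u_0=31/720 ∈ [0, 1/7) → index 1
j=1: u_1=91/720 ∈ [0, 1/7) → index 1
j=2: u_2=151/720 ∈ [1/6, 11/42) → index 3
j=3: u_3=211/720 ∈ [11/42, 13/42) → index 4
j=4: u_4=271/720 ∈ [1/3, 19/42) → index 6
j=5: u_5=331/720 ∈ [19/42, 11/21) → index 7
j=6: u_6=391/720 ∈ [11/21, 29/42) → index 8
j=7: u_7=451/720 ∈ [11/21, 29/42) → index 8
j=8: u_8=511/720 ∈ [29/42, 6/7) → index 9
j=9: u_9=571/720 ∈ [29/42, 6/7) → index 9
j=10: u_10=631/720 ∈ [6/7, 1) → index 10
j=11: u_11=691/720 ∈ [6/7, 1) → index 10

1 1 3 4 6 7 8 8 9 9 10 10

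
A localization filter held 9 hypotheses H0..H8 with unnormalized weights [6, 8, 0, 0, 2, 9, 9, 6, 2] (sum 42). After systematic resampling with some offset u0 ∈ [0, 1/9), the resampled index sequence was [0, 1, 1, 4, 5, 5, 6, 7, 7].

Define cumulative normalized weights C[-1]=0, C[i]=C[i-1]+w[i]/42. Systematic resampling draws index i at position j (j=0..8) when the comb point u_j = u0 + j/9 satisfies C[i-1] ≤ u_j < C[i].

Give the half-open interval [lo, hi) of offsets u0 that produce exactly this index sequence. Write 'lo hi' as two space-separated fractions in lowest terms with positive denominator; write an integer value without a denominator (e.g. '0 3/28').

C = [1/7, 1/3, 1/3, 1/3, 8/21, 25/42, 17/21, 20/21, 1]
j=0 picked index 0: u0 ∈ [0, 1/7)
j=1 picked index 1: u0 ∈ [2/63, 2/9)
j=2 picked index 1: u0 ∈ [-5/63, 1/9)
j=3 picked index 4: u0 ∈ [0, 1/21)
j=4 picked index 5: u0 ∈ [-4/63, 19/126)
j=5 picked index 5: u0 ∈ [-11/63, 5/126)
j=6 picked index 6: u0 ∈ [-1/14, 1/7)
j=7 picked index 7: u0 ∈ [2/63, 11/63)
j=8 picked index 7: u0 ∈ [-5/63, 4/63)
intersection: [2/63, 5/126)

2/63 5/126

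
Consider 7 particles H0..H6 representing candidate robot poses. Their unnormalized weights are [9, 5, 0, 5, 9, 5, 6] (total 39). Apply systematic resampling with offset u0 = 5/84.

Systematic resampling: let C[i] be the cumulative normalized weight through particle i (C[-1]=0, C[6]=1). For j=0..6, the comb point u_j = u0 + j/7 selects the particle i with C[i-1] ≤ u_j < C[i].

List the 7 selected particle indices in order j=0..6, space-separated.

C = [3/13, 14/39, 14/39, 19/39, 28/39, 11/13, 1]
j=0: u_0=5/84 ∈ [0, 3/13) → index 0
j=1: u_1=17/84 ∈ [0, 3/13) → index 0
j=2: u_2=29/84 ∈ [3/13, 14/39) → index 1
j=3: u_3=41/84 ∈ [19/39, 28/39) → index 4
j=4: u_4=53/84 ∈ [19/39, 28/39) → index 4
j=5: u_5=65/84 ∈ [28/39, 11/13) → index 5
j=6: u_6=11/12 ∈ [11/13, 1) → index 6

0 0 1 4 4 5 6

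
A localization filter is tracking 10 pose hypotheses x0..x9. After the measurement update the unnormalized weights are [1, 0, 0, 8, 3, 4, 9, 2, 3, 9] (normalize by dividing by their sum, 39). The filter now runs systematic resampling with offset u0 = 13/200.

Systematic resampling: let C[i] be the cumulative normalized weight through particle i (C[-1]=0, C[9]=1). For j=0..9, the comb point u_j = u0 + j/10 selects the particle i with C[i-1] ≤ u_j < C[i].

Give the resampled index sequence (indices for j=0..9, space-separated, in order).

C = [1/39, 1/39, 1/39, 3/13, 4/13, 16/39, 25/39, 9/13, 10/13, 1]
j=0: u_0=13/200 ∈ [1/39, 3/13) → index 3
j=1: u_1=33/200 ∈ [1/39, 3/13) → index 3
j=2: u_2=53/200 ∈ [3/13, 4/13) → index 4
j=3: u_3=73/200 ∈ [4/13, 16/39) → index 5
j=4: u_4=93/200 ∈ [16/39, 25/39) → index 6
j=5: u_5=113/200 ∈ [16/39, 25/39) → index 6
j=6: u_6=133/200 ∈ [25/39, 9/13) → index 7
j=7: u_7=153/200 ∈ [9/13, 10/13) → index 8
j=8: u_8=173/200 ∈ [10/13, 1) → index 9
j=9: u_9=193/200 ∈ [10/13, 1) → index 9

3 3 4 5 6 6 7 8 9 9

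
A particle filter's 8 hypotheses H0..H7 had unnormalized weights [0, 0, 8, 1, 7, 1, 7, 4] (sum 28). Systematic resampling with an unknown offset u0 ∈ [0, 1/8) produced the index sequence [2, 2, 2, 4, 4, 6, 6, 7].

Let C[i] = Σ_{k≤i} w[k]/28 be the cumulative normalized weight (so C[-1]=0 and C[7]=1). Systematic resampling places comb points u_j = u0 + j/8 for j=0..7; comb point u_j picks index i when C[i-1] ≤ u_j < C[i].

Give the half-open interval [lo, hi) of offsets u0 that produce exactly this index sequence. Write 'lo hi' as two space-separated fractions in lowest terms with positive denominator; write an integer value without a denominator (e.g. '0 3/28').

C = [0, 0, 2/7, 9/28, 4/7, 17/28, 6/7, 1]
j=0 picked index 2: u0 ∈ [0, 2/7)
j=1 picked index 2: u0 ∈ [-1/8, 9/56)
j=2 picked index 2: u0 ∈ [-1/4, 1/28)
j=3 picked index 4: u0 ∈ [-3/56, 11/56)
j=4 picked index 4: u0 ∈ [-5/28, 1/14)
j=5 picked index 6: u0 ∈ [-1/56, 13/56)
j=6 picked index 6: u0 ∈ [-1/7, 3/28)
j=7 picked index 7: u0 ∈ [-1/56, 1/8)
intersection: [0, 1/28)

0 1/28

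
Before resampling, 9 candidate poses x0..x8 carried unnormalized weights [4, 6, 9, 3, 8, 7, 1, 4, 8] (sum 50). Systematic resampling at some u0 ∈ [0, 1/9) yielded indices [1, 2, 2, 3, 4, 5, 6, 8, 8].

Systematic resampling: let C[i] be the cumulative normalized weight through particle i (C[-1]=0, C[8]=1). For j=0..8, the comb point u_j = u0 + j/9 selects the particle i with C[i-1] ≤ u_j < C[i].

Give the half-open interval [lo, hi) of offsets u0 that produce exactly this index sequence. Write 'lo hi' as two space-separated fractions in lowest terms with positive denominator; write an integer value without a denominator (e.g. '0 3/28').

C = [2/25, 1/5, 19/50, 11/25, 3/5, 37/50, 19/25, 21/25, 1]
j=0 picked index 1: u0 ∈ [2/25, 1/5)
j=1 picked index 2: u0 ∈ [4/45, 121/450)
j=2 picked index 2: u0 ∈ [-1/45, 71/450)
j=3 picked index 3: u0 ∈ [7/150, 8/75)
j=4 picked index 4: u0 ∈ [-1/225, 7/45)
j=5 picked index 5: u0 ∈ [2/45, 83/450)
j=6 picked index 6: u0 ∈ [11/150, 7/75)
j=7 picked index 8: u0 ∈ [14/225, 2/9)
j=8 picked index 8: u0 ∈ [-11/225, 1/9)
intersection: [4/45, 7/75)

4/45 7/75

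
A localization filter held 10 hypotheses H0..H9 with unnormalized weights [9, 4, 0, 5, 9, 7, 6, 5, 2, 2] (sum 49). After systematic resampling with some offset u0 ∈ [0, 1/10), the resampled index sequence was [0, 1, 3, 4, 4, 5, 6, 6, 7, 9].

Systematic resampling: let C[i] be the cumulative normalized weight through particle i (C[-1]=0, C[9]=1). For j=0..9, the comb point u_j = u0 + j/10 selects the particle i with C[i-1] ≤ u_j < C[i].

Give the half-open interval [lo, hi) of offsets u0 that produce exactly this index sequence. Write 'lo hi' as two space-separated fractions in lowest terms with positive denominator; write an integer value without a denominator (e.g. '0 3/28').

23/245 1/10

C = [9/49, 13/49, 13/49, 18/49, 27/49, 34/49, 40/49, 45/49, 47/49, 1]
j=0 picked index 0: u0 ∈ [0, 9/49)
j=1 picked index 1: u0 ∈ [41/490, 81/490)
j=2 picked index 3: u0 ∈ [16/245, 41/245)
j=3 picked index 4: u0 ∈ [33/490, 123/490)
j=4 picked index 4: u0 ∈ [-8/245, 37/245)
j=5 picked index 5: u0 ∈ [5/98, 19/98)
j=6 picked index 6: u0 ∈ [23/245, 53/245)
j=7 picked index 6: u0 ∈ [-3/490, 57/490)
j=8 picked index 7: u0 ∈ [4/245, 29/245)
j=9 picked index 9: u0 ∈ [29/490, 1/10)
intersection: [23/245, 1/10)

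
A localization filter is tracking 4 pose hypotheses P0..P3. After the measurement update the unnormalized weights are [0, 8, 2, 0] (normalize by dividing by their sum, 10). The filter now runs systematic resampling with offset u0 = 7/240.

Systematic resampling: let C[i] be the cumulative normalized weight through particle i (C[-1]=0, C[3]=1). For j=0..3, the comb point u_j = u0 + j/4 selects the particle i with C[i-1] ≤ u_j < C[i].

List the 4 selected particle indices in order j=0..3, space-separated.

1 1 1 1

C = [0, 4/5, 1, 1]
j=0: u_0=7/240 ∈ [0, 4/5) → index 1
j=1: u_1=67/240 ∈ [0, 4/5) → index 1
j=2: u_2=127/240 ∈ [0, 4/5) → index 1
j=3: u_3=187/240 ∈ [0, 4/5) → index 1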